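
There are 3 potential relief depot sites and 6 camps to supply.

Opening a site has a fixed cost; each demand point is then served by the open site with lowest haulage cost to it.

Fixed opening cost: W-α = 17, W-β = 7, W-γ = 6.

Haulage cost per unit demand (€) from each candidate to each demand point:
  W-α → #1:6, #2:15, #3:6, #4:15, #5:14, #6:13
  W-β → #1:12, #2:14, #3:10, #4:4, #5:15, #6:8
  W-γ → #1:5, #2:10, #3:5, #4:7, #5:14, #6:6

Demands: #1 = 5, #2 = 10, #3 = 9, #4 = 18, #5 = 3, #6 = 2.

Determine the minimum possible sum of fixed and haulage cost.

Open {W-β, W-γ}: assign each demand point to its cheapest open site.
  #1→W-γ 5×5=25, #2→W-γ 10×10=100, #3→W-γ 9×5=45, #4→W-β 18×4=72, #5→W-γ 3×14=42, #6→W-γ 2×6=12
  haulage cost 296, fixed 13 → total 309.
Compare {W-α, W-β, W-γ}: haulage cost 296 + fixed 30 = 326.
Compare {W-γ}: haulage cost 350 + fixed 6 = 356.
Compare {W-α, W-γ}: haulage cost 350 + fixed 23 = 373.
All other subsets cost ≥ 326. Minimum total cost: 309.

309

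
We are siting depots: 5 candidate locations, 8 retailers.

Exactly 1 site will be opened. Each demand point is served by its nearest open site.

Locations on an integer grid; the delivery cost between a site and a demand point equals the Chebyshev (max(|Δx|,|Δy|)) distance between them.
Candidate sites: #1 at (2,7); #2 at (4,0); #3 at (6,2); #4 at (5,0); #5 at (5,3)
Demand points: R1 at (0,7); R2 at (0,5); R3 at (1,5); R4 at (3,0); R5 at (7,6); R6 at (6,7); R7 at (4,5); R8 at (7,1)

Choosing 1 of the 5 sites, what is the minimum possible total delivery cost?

Open {#5}.
  R1→#5 5, R2→#5 5, R3→#5 4, R4→#5 3, R5→#5 3, R6→#5 4, R7→#5 2, R8→#5 2  ⇒ total 28.
Compare {#1}: total 30.
Compare {#3}: total 33.
No size-1 selection does better; minimum is 28.

28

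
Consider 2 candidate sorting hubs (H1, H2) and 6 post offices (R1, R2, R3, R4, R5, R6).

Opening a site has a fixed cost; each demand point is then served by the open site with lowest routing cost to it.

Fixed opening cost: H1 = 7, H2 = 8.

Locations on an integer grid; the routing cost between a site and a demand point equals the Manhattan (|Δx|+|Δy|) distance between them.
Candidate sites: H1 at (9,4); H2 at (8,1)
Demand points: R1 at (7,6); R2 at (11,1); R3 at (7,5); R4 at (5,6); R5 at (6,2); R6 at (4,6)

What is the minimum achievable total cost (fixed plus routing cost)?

37

Open {H1}: assign each demand point to its cheapest open site.
  R1→H1 4, R2→H1 5, R3→H1 3, R4→H1 6, R5→H1 5, R6→H1 7
  routing cost 30, fixed 7 → total 37.
Compare {H1, H2}: routing cost 26 + fixed 15 = 41.
Compare {H2}: routing cost 34 + fixed 8 = 42.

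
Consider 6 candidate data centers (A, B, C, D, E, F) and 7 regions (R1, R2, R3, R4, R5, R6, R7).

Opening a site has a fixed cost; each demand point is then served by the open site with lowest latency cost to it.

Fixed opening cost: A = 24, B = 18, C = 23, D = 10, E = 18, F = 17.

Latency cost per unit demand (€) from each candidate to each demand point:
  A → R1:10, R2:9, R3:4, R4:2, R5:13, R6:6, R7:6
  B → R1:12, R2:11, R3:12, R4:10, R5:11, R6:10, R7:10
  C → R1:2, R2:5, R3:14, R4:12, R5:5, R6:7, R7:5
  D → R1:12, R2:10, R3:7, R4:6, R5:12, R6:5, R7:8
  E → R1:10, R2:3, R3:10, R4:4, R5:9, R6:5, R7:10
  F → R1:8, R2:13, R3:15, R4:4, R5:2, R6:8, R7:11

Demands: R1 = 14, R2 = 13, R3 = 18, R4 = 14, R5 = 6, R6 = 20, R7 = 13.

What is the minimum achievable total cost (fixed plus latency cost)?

426

Open {A, C, E, F}: assign each demand point to its cheapest open site.
  R1→C 14×2=28, R2→E 13×3=39, R3→A 18×4=72, R4→A 14×2=28, R5→F 6×2=12, R6→E 20×5=100, R7→C 13×5=65
  latency cost 344, fixed 82 → total 426.
Compare {A, C, E}: latency cost 362 + fixed 65 = 427.
Compare {A, C, D, E, F}: latency cost 344 + fixed 92 = 436.
Compare {A, C, D, E}: latency cost 362 + fixed 75 = 437.
All other subsets cost ≥ 427. Minimum total cost: 426.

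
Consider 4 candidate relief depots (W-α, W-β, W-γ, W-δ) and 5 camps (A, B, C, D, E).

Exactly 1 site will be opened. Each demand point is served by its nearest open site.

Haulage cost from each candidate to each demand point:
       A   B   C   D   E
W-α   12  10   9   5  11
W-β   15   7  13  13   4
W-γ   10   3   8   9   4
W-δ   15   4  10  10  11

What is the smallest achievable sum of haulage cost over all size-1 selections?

34

Open {W-γ}.
  A→W-γ 10, B→W-γ 3, C→W-γ 8, D→W-γ 9, E→W-γ 4  ⇒ total 34.
Compare {W-α}: total 47.
Compare {W-δ}: total 50.
No size-1 selection does better; minimum is 34.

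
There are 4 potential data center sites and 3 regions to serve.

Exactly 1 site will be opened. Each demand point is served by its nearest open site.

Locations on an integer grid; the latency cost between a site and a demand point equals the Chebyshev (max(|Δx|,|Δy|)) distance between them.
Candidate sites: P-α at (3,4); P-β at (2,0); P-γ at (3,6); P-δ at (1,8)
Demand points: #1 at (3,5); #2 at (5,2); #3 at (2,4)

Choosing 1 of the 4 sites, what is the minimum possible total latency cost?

4

Open {P-α}.
  #1→P-α 1, #2→P-α 2, #3→P-α 1  ⇒ total 4.
Compare {P-γ}: total 7.
Compare {P-β}: total 12.
No size-1 selection does better; minimum is 4.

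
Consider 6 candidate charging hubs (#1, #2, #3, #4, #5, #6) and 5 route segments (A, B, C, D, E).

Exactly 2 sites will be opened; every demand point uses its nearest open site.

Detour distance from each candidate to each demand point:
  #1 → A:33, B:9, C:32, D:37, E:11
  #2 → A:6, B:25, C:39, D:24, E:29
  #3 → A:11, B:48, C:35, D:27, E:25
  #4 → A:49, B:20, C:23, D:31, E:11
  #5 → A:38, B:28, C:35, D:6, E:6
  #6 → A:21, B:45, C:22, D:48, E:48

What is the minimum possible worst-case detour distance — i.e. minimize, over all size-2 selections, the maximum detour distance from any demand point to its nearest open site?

24

Open {#2, #4}.
  Farthest demand point is D at detour distance 24 (to #2); all others are ≤ 24.
With {#3, #4} the worst case is 27.
With {#5, #6} the worst case is 28.
No size-2 selection achieves below 24.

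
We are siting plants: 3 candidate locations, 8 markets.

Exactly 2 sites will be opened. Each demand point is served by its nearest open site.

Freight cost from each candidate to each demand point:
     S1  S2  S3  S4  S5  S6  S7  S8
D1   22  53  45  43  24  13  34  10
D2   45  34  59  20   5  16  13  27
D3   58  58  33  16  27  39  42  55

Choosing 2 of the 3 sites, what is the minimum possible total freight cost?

Open {D1, D2}.
  S1→D1 22, S2→D2 34, S3→D1 45, S4→D2 20, S5→D2 5, S6→D1 13, S7→D2 13, S8→D1 10  ⇒ total 162.
Compare {D2, D3}: total 189.
Compare {D1, D3}: total 205.

162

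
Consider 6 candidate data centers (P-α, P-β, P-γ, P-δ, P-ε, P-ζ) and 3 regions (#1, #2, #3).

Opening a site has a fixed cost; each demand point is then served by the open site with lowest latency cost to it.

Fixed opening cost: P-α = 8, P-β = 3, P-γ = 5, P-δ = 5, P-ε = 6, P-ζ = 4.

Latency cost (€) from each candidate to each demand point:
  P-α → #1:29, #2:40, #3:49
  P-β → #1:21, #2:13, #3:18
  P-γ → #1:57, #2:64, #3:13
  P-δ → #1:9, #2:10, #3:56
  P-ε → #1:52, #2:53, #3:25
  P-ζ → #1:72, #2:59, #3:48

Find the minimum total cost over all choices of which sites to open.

42

Open {P-γ, P-δ}: assign each demand point to its cheapest open site.
  #1→P-δ 9, #2→P-δ 10, #3→P-γ 13
  latency cost 32, fixed 10 → total 42.
Compare {P-β, P-δ}: latency cost 37 + fixed 8 = 45.
Compare {P-β, P-γ, P-δ}: latency cost 32 + fixed 13 = 45.
Compare {P-γ, P-δ, P-ζ}: latency cost 32 + fixed 14 = 46.
All other subsets cost ≥ 45. Minimum total cost: 42.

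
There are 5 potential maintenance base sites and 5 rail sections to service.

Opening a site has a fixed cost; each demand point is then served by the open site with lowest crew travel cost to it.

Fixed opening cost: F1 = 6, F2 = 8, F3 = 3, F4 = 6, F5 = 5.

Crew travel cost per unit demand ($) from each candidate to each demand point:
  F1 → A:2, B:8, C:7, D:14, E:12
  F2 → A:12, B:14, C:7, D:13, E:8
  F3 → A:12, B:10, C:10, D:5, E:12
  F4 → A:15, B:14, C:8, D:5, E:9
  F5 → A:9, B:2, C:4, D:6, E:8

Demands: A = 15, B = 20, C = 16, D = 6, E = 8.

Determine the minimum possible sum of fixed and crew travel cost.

242

Open {F1, F3, F5}: assign each demand point to its cheapest open site.
  A→F1 15×2=30, B→F5 20×2=40, C→F5 16×4=64, D→F3 6×5=30, E→F5 8×8=64
  crew travel cost 228, fixed 14 → total 242.
Compare {F1, F5}: crew travel cost 234 + fixed 11 = 245.
Compare {F1, F4, F5}: crew travel cost 228 + fixed 17 = 245.
Compare {F1, F3, F4, F5}: crew travel cost 228 + fixed 20 = 248.
All other subsets cost ≥ 245. Minimum total cost: 242.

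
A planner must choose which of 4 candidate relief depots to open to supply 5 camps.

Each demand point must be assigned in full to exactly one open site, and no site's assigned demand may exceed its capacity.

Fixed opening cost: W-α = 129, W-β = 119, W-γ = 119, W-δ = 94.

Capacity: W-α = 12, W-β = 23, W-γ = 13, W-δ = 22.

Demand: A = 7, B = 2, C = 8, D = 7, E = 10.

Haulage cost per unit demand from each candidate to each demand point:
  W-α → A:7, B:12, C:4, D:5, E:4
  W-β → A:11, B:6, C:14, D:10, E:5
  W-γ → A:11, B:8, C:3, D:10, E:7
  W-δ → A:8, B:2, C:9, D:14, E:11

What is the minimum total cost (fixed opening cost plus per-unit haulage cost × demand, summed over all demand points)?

Open {W-β, W-δ}; cheapest assignment that respects the capacities:
  W-β (cap 23, load 17): D, E — cost 7×10 + 10×5 = 120
  W-δ (cap 22, load 17): A, B, C — cost 7×8 + 2×2 + 8×9 = 132
  Shipping 252, fixed 213 → total 465.
  Any other capacity-feasible assignment to {W-β, W-δ} ships for at least 252.
Compare {W-α, W-δ}: its best feasible assignment gives total 513.
Compare {W-γ, W-δ}: its best feasible assignment gives total 525.
Every other set of open sites that can feasibly serve all demand totals ≥ 513 even under its best assignment. Minimum: 465.

465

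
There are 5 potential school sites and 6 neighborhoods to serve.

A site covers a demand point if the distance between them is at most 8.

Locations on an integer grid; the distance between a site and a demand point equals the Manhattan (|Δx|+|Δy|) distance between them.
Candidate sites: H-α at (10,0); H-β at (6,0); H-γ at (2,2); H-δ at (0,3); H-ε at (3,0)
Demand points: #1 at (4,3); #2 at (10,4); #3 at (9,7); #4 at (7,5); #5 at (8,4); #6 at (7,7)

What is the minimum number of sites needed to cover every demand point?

2

Coverage sets (demand points within 8 of each site):
  H-α: {#2, #3, #4, #5}
  H-β: {#1, #2, #4, #5, #6}
  H-γ: {#1, #4, #5}
  H-δ: {#1}
  H-ε: {#1}
No single site covers all 6 demand points.
But {H-α, H-β} covers everything, so the minimum is 2.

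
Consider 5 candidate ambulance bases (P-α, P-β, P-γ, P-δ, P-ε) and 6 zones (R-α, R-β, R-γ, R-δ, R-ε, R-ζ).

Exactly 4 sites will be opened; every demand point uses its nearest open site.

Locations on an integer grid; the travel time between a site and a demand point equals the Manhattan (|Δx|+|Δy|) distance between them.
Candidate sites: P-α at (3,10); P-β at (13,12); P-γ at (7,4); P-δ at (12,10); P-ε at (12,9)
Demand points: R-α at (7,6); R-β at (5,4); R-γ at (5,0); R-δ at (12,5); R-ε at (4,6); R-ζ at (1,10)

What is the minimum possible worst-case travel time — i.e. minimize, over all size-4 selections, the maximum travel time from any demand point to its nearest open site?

6

Open {P-α, P-β, P-γ, P-δ}.
  Farthest demand point is R-γ at travel time 6 (to P-γ); all others are ≤ 6.
With {P-α, P-β, P-γ, P-ε} the worst case is 6.
With {P-α, P-γ, P-δ, P-ε} the worst case is 6.
No size-4 selection achieves below 6.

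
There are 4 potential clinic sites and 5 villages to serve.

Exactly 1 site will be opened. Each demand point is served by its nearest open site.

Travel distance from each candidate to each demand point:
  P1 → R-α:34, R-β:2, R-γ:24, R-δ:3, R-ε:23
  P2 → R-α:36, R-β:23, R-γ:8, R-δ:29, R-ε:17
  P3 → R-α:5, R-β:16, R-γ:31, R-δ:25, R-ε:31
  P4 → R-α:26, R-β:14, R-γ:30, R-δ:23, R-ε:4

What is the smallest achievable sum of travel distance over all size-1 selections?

Open {P1}.
  R-α→P1 34, R-β→P1 2, R-γ→P1 24, R-δ→P1 3, R-ε→P1 23  ⇒ total 86.
Compare {P4}: total 97.
Compare {P3}: total 108.
No size-1 selection does better; minimum is 86.

86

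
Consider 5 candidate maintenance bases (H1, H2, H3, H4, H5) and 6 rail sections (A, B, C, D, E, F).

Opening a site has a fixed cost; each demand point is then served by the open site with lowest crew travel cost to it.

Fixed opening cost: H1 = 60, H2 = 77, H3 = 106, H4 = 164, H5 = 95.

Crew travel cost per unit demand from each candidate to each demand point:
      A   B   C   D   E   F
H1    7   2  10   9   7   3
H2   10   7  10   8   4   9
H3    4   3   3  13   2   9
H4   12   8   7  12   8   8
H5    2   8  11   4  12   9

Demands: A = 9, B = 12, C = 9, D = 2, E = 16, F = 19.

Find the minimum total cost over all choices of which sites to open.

Open {H1, H3}: assign each demand point to its cheapest open site.
  A→H3 9×4=36, B→H1 12×2=24, C→H3 9×3=27, D→H1 2×9=18, E→H3 16×2=32, F→H1 19×3=57
  crew travel cost 194, fixed 166 → total 360.
Compare {H1}: crew travel cost 364 + fixed 60 = 424.
Compare {H1, H3, H5}: crew travel cost 166 + fixed 261 = 427.
Compare {H3}: crew travel cost 328 + fixed 106 = 434.
All other subsets cost ≥ 424. Minimum total cost: 360.

360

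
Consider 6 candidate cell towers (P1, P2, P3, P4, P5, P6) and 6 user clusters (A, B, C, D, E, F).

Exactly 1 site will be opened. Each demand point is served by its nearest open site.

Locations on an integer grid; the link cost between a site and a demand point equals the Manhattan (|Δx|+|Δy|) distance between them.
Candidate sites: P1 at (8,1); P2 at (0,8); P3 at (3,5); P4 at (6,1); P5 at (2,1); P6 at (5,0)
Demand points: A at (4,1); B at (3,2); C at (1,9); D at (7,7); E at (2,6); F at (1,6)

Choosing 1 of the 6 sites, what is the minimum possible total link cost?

25

Open {P3}.
  A→P3 5, B→P3 3, C→P3 6, D→P3 6, E→P3 2, F→P3 3  ⇒ total 25.
Compare {P5}: total 35.
Compare {P2}: total 37.
No size-1 selection does better; minimum is 25.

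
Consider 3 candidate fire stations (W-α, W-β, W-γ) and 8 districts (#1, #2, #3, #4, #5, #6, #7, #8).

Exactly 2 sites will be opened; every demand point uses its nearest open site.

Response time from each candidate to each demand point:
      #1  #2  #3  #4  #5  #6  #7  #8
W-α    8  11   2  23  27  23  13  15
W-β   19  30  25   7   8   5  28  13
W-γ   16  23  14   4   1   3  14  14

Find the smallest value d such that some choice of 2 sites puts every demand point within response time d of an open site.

13

Open {W-α, W-β}.
  Farthest demand point is #7 at response time 13 (to W-α); all others are ≤ 13.
With {W-α, W-γ} the worst case is 14.
With {W-β, W-γ} the worst case is 23.
No size-2 selection achieves below 13.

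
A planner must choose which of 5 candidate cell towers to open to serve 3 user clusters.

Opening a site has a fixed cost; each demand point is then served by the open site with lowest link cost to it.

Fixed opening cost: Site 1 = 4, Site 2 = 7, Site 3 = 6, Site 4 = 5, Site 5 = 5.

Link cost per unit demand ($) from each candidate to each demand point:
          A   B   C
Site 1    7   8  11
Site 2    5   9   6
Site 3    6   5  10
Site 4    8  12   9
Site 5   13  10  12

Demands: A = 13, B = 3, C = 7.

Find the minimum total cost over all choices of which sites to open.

135

Open {Site 2, Site 3}: assign each demand point to its cheapest open site.
  A→Site 2 13×5=65, B→Site 3 3×5=15, C→Site 2 7×6=42
  link cost 122, fixed 13 → total 135.
Compare {Site 1, Site 2, Site 3}: link cost 122 + fixed 17 = 139.
Compare {Site 2, Site 3, Site 4}: link cost 122 + fixed 18 = 140.
Compare {Site 2, Site 3, Site 5}: link cost 122 + fixed 18 = 140.
All other subsets cost ≥ 139. Minimum total cost: 135.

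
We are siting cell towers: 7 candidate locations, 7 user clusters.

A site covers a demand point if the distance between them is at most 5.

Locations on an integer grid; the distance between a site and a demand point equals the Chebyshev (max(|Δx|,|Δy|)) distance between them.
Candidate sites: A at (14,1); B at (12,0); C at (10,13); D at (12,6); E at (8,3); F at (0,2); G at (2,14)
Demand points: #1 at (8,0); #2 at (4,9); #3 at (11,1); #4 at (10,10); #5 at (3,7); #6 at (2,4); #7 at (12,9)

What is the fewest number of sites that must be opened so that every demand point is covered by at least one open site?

4

Coverage sets (demand points within 5 of each site):
  A: {#3}
  B: {#1, #3}
  C: {#4, #7}
  D: {#3, #4, #7}
  E: {#1, #3, #5}
  F: {#5, #6}
  G: {#2}
No 3 sites suffice: every size-3 union leaves at least one demand point uncovered.
But {B, C, F, G} covers everything, so the minimum is 4.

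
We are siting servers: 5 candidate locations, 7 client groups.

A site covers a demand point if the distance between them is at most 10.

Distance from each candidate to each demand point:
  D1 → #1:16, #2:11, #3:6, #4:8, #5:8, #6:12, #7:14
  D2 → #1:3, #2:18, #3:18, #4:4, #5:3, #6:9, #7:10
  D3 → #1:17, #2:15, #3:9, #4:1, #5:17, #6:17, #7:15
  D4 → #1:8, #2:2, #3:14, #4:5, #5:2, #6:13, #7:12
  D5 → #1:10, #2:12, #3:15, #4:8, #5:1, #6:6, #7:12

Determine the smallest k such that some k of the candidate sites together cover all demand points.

3

Coverage sets (demand points within 10 of each site):
  D1: {#3, #4, #5}
  D2: {#1, #4, #5, #6, #7}
  D3: {#3, #4}
  D4: {#1, #2, #4, #5}
  D5: {#1, #4, #5, #6}
No 2 sites suffice: every size-2 union leaves at least one demand point uncovered.
But {D1, D2, D4} covers everything, so the minimum is 3.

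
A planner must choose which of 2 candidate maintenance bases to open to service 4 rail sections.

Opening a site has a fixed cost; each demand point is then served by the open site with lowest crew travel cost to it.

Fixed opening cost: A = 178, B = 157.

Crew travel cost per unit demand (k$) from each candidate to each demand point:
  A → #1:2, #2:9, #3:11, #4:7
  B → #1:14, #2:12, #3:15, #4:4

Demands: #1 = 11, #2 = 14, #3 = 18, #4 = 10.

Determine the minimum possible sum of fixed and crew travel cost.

Open {A}: assign each demand point to its cheapest open site.
  #1→A 11×2=22, #2→A 14×9=126, #3→A 18×11=198, #4→A 10×7=70
  crew travel cost 416, fixed 178 → total 594.
Compare {A, B}: crew travel cost 386 + fixed 335 = 721.
Compare {B}: crew travel cost 632 + fixed 157 = 789.

594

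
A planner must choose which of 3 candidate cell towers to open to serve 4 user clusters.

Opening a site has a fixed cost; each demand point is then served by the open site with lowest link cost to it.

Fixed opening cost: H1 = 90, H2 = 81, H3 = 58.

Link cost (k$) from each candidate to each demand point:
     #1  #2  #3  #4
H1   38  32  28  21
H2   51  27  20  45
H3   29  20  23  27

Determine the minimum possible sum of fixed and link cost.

Open {H3}: assign each demand point to its cheapest open site.
  #1→H3 29, #2→H3 20, #3→H3 23, #4→H3 27
  link cost 99, fixed 58 → total 157.
Compare {H1}: link cost 119 + fixed 90 = 209.
Compare {H2}: link cost 143 + fixed 81 = 224.
Compare {H2, H3}: link cost 96 + fixed 139 = 235.
All other subsets cost ≥ 209. Minimum total cost: 157.

157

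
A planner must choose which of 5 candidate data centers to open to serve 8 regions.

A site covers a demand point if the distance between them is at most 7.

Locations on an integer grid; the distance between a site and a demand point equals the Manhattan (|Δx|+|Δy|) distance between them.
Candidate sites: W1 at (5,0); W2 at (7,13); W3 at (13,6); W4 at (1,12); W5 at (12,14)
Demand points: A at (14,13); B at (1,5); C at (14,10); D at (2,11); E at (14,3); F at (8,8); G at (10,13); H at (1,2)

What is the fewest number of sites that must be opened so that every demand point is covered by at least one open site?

Coverage sets (demand points within 7 of each site):
  W1: {H}
  W2: {A, D, F, G}
  W3: {C, E, F}
  W4: {B, D}
  W5: {A, C, G}
No 3 sites suffice: every size-3 union leaves at least one demand point uncovered.
But {W1, W2, W3, W4} covers everything, so the minimum is 4.

4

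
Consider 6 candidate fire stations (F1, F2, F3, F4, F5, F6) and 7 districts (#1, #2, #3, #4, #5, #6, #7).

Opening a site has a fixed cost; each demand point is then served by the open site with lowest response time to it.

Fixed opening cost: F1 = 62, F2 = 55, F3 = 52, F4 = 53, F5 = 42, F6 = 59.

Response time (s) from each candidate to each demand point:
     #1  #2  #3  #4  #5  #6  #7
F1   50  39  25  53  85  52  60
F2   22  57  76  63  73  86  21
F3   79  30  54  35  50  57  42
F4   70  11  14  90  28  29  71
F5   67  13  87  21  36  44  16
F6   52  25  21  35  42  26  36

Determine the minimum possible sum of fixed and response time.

Open {F4, F5}: assign each demand point to its cheapest open site.
  #1→F5 67, #2→F4 11, #3→F4 14, #4→F5 21, #5→F4 28, #6→F4 29, #7→F5 16
  response time 186, fixed 95 → total 281.
Compare {F5, F6}: response time 185 + fixed 101 = 286.
Compare {F2, F4, F5}: response time 141 + fixed 150 = 291.
Compare {F6}: response time 237 + fixed 59 = 296.
All other subsets cost ≥ 286. Minimum total cost: 281.

281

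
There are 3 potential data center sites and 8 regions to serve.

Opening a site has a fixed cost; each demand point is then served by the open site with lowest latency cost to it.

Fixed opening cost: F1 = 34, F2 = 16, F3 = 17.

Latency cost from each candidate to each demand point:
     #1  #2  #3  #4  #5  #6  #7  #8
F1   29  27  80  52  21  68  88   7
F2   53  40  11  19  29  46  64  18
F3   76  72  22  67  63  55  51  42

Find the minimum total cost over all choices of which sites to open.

Open {F1, F2}: assign each demand point to its cheapest open site.
  #1→F1 29, #2→F1 27, #3→F2 11, #4→F2 19, #5→F1 21, #6→F2 46, #7→F2 64, #8→F1 7
  latency cost 224, fixed 50 → total 274.
Compare {F1, F2, F3}: latency cost 211 + fixed 67 = 278.
Compare {F2}: latency cost 280 + fixed 16 = 296.
Compare {F2, F3}: latency cost 267 + fixed 33 = 300.
All other subsets cost ≥ 278. Minimum total cost: 274.

274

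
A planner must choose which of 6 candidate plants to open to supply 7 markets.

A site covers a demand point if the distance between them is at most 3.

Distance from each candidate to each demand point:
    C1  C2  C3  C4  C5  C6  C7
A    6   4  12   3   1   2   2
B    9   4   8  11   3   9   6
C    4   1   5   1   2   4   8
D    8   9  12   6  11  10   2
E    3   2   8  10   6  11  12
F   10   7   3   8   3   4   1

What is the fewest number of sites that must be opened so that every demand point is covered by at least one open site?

3

Coverage sets (demand points within 3 of each site):
  A: {C4, C5, C6, C7}
  B: {C5}
  C: {C2, C4, C5}
  D: {C7}
  E: {C1, C2}
  F: {C3, C5, C7}
No 2 sites suffice: every size-2 union leaves at least one demand point uncovered.
But {A, E, F} covers everything, so the minimum is 3.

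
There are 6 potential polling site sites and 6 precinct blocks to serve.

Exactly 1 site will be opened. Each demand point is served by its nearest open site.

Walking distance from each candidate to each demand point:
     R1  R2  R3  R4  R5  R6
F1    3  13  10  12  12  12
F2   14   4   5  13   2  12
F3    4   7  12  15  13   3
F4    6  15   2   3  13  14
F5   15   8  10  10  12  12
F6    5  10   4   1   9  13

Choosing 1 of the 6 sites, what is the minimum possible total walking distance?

42

Open {F6}.
  R1→F6 5, R2→F6 10, R3→F6 4, R4→F6 1, R5→F6 9, R6→F6 13  ⇒ total 42.
Compare {F2}: total 50.
Compare {F4}: total 53.
No size-1 selection does better; minimum is 42.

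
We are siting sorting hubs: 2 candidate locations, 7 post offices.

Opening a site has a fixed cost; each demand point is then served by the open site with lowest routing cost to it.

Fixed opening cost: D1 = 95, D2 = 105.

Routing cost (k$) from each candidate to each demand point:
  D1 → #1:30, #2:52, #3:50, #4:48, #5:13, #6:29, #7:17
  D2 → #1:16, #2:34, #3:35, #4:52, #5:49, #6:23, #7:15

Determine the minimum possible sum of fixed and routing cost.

Open {D2}: assign each demand point to its cheapest open site.
  #1→D2 16, #2→D2 34, #3→D2 35, #4→D2 52, #5→D2 49, #6→D2 23, #7→D2 15
  routing cost 224, fixed 105 → total 329.
Compare {D1}: routing cost 239 + fixed 95 = 334.
Compare {D1, D2}: routing cost 184 + fixed 200 = 384.

329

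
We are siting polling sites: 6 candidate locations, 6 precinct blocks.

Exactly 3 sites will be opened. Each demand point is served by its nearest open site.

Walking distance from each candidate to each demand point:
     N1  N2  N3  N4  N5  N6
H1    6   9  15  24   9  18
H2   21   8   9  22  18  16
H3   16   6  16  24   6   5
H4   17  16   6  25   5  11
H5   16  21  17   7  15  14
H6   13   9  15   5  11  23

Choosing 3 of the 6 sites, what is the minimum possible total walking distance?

40

Open {H3, H4, H6}.
  N1→H6 13, N2→H3 6, N3→H4 6, N4→H6 5, N5→H4 5, N6→H3 5  ⇒ total 40.
Compare {H1, H4, H6}: total 42.
Compare {H1, H3, H6}: total 43.
No size-3 selection does better; minimum is 40.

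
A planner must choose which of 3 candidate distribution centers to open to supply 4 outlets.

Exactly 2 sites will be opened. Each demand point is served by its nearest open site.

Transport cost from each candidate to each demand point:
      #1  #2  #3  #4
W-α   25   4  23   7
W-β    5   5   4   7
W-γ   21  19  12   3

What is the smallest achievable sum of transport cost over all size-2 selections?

Open {W-β, W-γ}.
  #1→W-β 5, #2→W-β 5, #3→W-β 4, #4→W-γ 3  ⇒ total 17.
Compare {W-α, W-β}: total 20.
Compare {W-α, W-γ}: total 40.

17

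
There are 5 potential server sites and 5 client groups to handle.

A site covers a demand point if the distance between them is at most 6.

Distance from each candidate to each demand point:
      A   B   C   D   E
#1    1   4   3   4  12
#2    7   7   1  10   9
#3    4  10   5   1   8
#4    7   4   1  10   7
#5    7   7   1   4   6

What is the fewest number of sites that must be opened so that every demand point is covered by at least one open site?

2

Coverage sets (demand points within 6 of each site):
  #1: {A, B, C, D}
  #2: {C}
  #3: {A, C, D}
  #4: {B, C}
  #5: {C, D, E}
No single site covers all 5 demand points.
But {#1, #5} covers everything, so the minimum is 2.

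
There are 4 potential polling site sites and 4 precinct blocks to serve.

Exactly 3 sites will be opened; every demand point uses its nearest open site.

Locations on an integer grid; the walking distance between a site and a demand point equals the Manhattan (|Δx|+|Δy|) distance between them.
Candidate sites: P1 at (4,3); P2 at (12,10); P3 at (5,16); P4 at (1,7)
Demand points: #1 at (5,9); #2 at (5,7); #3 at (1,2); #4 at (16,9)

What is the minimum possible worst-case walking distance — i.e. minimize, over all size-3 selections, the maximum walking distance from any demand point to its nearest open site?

6

Open {P1, P2, P4}.
  Farthest demand point is #1 at walking distance 6 (to P4); all others are ≤ 6.
With {P2, P3, P4} the worst case is 6.
With {P1, P2, P3} the worst case is 7.
No size-3 selection achieves below 6.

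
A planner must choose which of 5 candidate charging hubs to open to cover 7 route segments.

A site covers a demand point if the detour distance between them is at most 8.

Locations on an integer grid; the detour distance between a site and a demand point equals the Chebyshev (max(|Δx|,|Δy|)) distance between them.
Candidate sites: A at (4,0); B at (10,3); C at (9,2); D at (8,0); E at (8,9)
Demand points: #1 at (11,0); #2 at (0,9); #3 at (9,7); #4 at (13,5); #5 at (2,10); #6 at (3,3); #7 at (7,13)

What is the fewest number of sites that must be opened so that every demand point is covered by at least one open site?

2

Coverage sets (demand points within 8 of each site):
  A: {#1, #3, #6}
  B: {#1, #3, #4, #5, #6}
  C: {#1, #3, #4, #5, #6}
  D: {#1, #3, #4, #6}
  E: {#2, #3, #4, #5, #6, #7}
No single site covers all 7 demand points.
But {A, E} covers everything, so the minimum is 2.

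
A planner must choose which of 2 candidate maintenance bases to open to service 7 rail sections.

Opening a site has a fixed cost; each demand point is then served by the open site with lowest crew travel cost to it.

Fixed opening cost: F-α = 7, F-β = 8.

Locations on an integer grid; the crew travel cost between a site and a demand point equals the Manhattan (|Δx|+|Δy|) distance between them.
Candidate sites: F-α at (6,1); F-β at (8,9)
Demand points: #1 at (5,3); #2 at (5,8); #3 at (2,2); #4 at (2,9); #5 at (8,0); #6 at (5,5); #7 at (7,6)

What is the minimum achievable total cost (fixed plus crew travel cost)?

Open {F-α, F-β}: assign each demand point to its cheapest open site.
  #1→F-α 3, #2→F-β 4, #3→F-α 5, #4→F-β 6, #5→F-α 3, #6→F-α 5, #7→F-β 4
  crew travel cost 30, fixed 15 → total 45.
Compare {F-α}: crew travel cost 42 + fixed 7 = 49.
Compare {F-β}: crew travel cost 52 + fixed 8 = 60.

45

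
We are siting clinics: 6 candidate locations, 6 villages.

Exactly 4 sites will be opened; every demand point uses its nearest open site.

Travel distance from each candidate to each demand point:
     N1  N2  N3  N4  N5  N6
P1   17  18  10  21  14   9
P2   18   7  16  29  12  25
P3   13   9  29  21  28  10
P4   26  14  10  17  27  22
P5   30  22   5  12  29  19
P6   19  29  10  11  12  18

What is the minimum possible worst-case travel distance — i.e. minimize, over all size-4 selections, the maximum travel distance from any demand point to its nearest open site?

13

Open {P1, P2, P3, P5}.
  Farthest demand point is N1 at travel distance 13 (to P3); all others are ≤ 13.
With {P1, P2, P3, P6} the worst case is 13.
With {P1, P3, P4, P6} the worst case is 13.
No size-4 selection achieves below 13.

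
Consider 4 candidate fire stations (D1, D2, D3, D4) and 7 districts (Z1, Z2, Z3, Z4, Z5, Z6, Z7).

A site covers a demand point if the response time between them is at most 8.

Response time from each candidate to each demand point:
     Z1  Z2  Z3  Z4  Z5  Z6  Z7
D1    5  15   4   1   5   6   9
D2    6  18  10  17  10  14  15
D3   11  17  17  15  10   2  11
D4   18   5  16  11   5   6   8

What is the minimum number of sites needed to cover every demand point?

Coverage sets (demand points within 8 of each site):
  D1: {Z1, Z3, Z4, Z5, Z6}
  D2: {Z1}
  D3: {Z6}
  D4: {Z2, Z5, Z6, Z7}
No single site covers all 7 demand points.
But {D1, D4} covers everything, so the minimum is 2.

2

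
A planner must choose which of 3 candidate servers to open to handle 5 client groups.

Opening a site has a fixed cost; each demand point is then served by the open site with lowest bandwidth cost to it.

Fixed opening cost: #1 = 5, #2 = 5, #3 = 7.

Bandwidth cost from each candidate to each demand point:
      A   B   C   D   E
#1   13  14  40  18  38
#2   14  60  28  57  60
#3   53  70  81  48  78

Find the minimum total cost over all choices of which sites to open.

121

Open {#1, #2}: assign each demand point to its cheapest open site.
  A→#1 13, B→#1 14, C→#2 28, D→#1 18, E→#1 38
  bandwidth cost 111, fixed 10 → total 121.
Compare {#1}: bandwidth cost 123 + fixed 5 = 128.
Compare {#1, #2, #3}: bandwidth cost 111 + fixed 17 = 128.
Compare {#1, #3}: bandwidth cost 123 + fixed 12 = 135.
All other subsets cost ≥ 128. Minimum total cost: 121.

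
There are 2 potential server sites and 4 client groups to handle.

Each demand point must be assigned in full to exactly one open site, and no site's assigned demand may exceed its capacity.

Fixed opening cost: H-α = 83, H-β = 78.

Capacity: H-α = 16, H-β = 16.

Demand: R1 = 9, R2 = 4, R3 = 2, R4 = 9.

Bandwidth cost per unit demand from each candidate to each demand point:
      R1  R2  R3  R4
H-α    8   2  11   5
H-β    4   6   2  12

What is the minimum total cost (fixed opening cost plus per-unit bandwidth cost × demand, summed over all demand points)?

Open {H-α, H-β}; cheapest assignment that respects the capacities:
  H-α (cap 16, load 13): R2, R4 — cost 4×2 + 9×5 = 53
  H-β (cap 16, load 11): R1, R3 — cost 9×4 + 2×2 = 40
  Shipping 93, fixed 161 → total 254.
  Any other capacity-feasible assignment to {H-α, H-β} ships for at least 93.
Total demand is 24 and no other set of sites has combined capacity ≥ 24, so {H-α, H-β} is the only feasible choice of open sites. Minimum: 254.

254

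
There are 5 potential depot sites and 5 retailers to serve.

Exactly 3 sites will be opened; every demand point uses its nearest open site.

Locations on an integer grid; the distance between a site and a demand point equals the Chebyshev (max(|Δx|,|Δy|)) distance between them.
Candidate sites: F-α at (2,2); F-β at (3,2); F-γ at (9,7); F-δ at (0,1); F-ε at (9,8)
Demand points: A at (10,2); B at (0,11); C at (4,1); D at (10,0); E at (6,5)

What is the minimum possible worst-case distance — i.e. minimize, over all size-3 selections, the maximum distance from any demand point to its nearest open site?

Open {F-α, F-β, F-γ}.
  Farthest demand point is B at distance 9 (to F-α); all others are ≤ 9.
With {F-α, F-β, F-δ} the worst case is 9.
With {F-α, F-β, F-ε} the worst case is 9.
No size-3 selection achieves below 9.

9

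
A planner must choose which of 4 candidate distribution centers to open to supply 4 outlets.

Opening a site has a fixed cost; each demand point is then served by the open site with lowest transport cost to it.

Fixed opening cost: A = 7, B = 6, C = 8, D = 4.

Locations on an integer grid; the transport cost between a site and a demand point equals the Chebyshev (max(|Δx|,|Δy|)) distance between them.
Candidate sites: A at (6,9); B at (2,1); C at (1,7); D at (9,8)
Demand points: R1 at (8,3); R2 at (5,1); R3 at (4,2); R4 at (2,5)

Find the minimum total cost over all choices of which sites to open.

21

Open {B}: assign each demand point to its cheapest open site.
  R1→B 6, R2→B 3, R3→B 2, R4→B 4
  transport cost 15, fixed 6 → total 21.
Compare {B, D}: transport cost 14 + fixed 10 = 24.
Compare {B, C}: transport cost 13 + fixed 14 = 27.
Compare {C}: transport cost 20 + fixed 8 = 28.
All other subsets cost ≥ 24. Minimum total cost: 21.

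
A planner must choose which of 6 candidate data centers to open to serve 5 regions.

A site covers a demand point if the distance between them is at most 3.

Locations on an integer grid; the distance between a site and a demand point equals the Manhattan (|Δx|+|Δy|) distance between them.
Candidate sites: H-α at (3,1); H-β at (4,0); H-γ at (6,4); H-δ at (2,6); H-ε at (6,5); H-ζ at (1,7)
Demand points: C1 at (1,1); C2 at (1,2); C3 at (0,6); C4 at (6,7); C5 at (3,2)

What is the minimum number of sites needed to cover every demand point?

Coverage sets (demand points within 3 of each site):
  H-α: {C1, C2, C5}
  H-β: {C5}
  H-γ: {C4}
  H-δ: {C3}
  H-ε: {C4}
  H-ζ: {C3}
No 2 sites suffice: every size-2 union leaves at least one demand point uncovered.
But {H-α, H-γ, H-δ} covers everything, so the minimum is 3.

3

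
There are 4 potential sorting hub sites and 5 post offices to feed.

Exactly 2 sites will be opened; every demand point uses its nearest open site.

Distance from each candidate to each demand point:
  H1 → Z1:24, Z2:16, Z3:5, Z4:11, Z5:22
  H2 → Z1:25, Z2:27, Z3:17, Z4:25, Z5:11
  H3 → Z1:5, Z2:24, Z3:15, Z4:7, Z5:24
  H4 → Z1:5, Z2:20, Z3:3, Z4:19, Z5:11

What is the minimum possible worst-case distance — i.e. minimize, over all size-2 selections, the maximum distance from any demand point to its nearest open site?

16

Open {H1, H4}.
  Farthest demand point is Z2 at distance 16 (to H1); all others are ≤ 16.
With {H2, H4} the worst case is 20.
With {H3, H4} the worst case is 20.
No size-2 selection achieves below 16.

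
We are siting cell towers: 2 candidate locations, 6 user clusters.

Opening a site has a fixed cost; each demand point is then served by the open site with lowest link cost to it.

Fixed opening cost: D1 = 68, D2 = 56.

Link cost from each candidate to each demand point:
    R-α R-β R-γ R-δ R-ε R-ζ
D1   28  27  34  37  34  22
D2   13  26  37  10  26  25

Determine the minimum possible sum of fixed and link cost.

Open {D2}: assign each demand point to its cheapest open site.
  R-α→D2 13, R-β→D2 26, R-γ→D2 37, R-δ→D2 10, R-ε→D2 26, R-ζ→D2 25
  link cost 137, fixed 56 → total 193.
Compare {D1}: link cost 182 + fixed 68 = 250.
Compare {D1, D2}: link cost 131 + fixed 124 = 255.

193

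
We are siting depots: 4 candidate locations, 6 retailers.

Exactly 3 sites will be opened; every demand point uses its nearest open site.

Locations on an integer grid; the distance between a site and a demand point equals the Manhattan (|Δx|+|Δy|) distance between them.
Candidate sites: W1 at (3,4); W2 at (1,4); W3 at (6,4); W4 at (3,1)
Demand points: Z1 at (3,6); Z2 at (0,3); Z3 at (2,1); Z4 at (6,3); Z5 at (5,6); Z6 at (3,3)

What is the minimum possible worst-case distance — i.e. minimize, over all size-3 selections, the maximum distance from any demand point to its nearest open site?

4

Open {W1, W2, W3}.
  Farthest demand point is Z3 at distance 4 (to W1); all others are ≤ 4.
With {W1, W2, W4} the worst case is 4.
With {W1, W3, W4} the worst case is 4.
No size-3 selection achieves below 4.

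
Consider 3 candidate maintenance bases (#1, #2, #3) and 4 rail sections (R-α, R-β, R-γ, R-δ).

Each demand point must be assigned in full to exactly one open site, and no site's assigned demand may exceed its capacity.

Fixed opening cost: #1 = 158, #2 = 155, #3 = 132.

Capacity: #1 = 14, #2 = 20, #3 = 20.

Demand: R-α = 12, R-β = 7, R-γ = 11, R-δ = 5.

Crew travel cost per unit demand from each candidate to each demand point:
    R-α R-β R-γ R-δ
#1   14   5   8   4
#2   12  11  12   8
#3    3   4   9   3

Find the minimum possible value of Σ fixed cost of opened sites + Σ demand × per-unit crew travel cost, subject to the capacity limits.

Open {#2, #3}; cheapest assignment that respects the capacities:
  #2 (cap 20, load 16): R-γ, R-δ — cost 11×12 + 5×8 = 172
  #3 (cap 20, load 19): R-α, R-β — cost 12×3 + 7×4 = 64
  Shipping 236, fixed 287 → total 523.
  Any other capacity-feasible assignment to {#2, #3} ships for at least 236.
Compare {#1, #2, #3}: its best feasible assignment gives total 637.
Every other set of open sites that can feasibly serve all demand totals ≥ 637 even under its best assignment. Minimum: 523.

523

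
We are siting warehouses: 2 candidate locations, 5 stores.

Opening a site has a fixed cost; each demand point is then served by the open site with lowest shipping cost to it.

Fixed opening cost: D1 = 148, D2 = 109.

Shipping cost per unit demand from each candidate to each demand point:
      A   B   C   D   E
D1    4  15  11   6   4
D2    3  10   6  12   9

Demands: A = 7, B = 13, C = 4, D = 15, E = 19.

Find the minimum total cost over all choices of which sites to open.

Open {D1}: assign each demand point to its cheapest open site.
  A→D1 7×4=28, B→D1 13×15=195, C→D1 4×11=44, D→D1 15×6=90, E→D1 19×4=76
  shipping cost 433, fixed 148 → total 581.
Compare {D1, D2}: shipping cost 341 + fixed 257 = 598.
Compare {D2}: shipping cost 526 + fixed 109 = 635.

581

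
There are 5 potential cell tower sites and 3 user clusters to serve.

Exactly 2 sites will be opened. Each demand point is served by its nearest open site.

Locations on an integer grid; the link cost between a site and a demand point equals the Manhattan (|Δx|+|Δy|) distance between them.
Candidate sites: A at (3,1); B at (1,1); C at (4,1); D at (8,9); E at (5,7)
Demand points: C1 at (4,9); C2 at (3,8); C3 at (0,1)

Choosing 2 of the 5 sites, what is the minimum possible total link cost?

Open {B, E}.
  C1→E 3, C2→E 3, C3→B 1  ⇒ total 7.
Compare {A, E}: total 9.
Compare {C, E}: total 10.
No size-2 selection does better; minimum is 7.

7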